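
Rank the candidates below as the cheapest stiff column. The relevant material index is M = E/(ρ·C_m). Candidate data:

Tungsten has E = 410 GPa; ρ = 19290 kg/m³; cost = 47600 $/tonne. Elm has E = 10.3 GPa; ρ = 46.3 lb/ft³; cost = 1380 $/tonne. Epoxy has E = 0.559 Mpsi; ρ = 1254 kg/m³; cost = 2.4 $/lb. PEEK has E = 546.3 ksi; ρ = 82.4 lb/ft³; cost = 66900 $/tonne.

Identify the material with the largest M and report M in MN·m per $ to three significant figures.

Putting every candidate on a common basis:
  tungsten: E = 410.0 GPa, ρ = 19290 kg/m³, cost = 47.60 $/kg
  elm: E = 10.30 GPa, ρ = 741.7 kg/m³, cost = 1.380 $/kg
  epoxy: E = 3.854 GPa, ρ = 1254 kg/m³, cost = 5.291 $/kg
  PEEK: E = 3.767 GPa, ρ = 1320 kg/m³, cost = 66.90 $/kg
  elm: M = 10.1 MN·m per $
  epoxy: M = 0.581 MN·m per $
  tungsten: M = 0.447 MN·m per $
  PEEK: M = 0.0427 MN·m per $
Elm ranks first.

elm, M = 10.1 MN·m per $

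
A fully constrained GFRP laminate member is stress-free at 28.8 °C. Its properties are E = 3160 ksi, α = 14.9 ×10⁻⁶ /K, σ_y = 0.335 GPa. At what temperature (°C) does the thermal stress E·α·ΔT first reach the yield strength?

E = 3160 ksi = 21.79 GPa.
σ_y = 0.335 GPa = 335.0 MPa.
E·α·ΔT = 335.0 MPa ⇒ ΔT = 335.0 / (21.79×10³ × 14.9×10⁻⁶) = 1032 K.
T = 28.8 + 1032 = 1061 °C.

1060 °C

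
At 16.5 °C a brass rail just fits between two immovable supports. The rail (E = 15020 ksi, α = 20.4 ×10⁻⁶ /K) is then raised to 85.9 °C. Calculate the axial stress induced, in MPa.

147 MPa

E = 15020 ksi = 103.6 GPa.
ΔT = 69.40 K. Constrained thermal stress σ = E·α·ΔT = 103.6×10³ MPa × 20.4×10⁻⁶ × 69.40 = 147 MPa (compressive).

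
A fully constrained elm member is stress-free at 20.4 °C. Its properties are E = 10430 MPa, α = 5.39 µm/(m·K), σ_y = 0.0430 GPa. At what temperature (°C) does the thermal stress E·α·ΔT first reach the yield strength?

785 °C

E = 10430 MPa = 10.43 GPa.
σ_y = 0.0430 GPa = 43.00 MPa.
E·α·ΔT = 43.00 MPa ⇒ ΔT = 43.00 / (10.43×10³ × 5.39×10⁻⁶) = 764.9 K.
T = 20.4 + 764.9 = 785.3 °C.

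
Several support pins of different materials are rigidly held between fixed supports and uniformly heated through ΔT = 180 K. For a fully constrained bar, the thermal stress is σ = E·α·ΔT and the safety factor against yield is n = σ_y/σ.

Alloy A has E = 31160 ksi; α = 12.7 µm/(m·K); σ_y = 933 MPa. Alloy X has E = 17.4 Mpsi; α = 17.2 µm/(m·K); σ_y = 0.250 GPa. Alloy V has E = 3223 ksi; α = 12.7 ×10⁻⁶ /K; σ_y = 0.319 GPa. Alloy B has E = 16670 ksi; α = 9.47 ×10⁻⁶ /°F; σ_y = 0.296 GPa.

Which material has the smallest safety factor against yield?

alloy X

In consistent units (E in GPa, α in ×10⁻⁶/K, σ_y in MPa):
  alloy A: E = 214.8, α = 12.7, σ_y = 933.0 → σ = 491 MPa, n = 1.90
  alloy X: E = 120.0, α = 17.2, σ_y = 250.0 → σ = 371 MPa, n = 0.673
  alloy V: E = 22.22, α = 12.7, σ_y = 319.0 → σ = 50.8 MPa, n = 6.28
  alloy B: E = 114.9, α = 17.0, σ_y = 296.0 → σ = 353 MPa, n = 0.839
The minimum is alloy X at n = 0.673.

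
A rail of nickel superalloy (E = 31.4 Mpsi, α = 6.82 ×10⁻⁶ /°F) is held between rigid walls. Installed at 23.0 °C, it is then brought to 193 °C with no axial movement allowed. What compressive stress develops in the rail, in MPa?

E = 31.4 Mpsi = 216.5 GPa.
α = 6.82×10⁻⁶/°F × 9/5 = 12.3×10⁻⁶/K.
ΔT = 170.0 K. Constrained thermal stress σ = E·α·ΔT = 216.5×10³ MPa × 12.3×10⁻⁶ × 170.0 = 452 MPa (compressive).

452 MPa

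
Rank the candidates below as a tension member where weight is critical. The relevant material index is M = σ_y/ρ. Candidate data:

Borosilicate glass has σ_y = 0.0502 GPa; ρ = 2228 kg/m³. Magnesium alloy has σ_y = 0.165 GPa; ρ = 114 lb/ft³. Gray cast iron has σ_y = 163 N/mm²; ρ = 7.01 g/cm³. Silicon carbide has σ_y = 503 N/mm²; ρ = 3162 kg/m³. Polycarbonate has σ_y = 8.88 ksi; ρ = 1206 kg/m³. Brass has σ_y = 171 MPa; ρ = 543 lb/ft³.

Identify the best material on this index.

In SI units:
  borosilicate glass: σ_y = 50.20 MPa, ρ = 2228 kg/m³
  magnesium alloy: σ_y = 165.0 MPa, ρ = 1826 kg/m³
  gray cast iron: σ_y = 163.0 MPa, ρ = 7010 kg/m³
  silicon carbide: σ_y = 503.0 MPa, ρ = 3162 kg/m³
  polycarbonate: σ_y = 61.23 MPa, ρ = 1206 kg/m³
  brass: σ_y = 171.0 MPa, ρ = 8698 kg/m³
  silicon carbide: M = 159 kN·m/kg
  magnesium alloy: M = 90.4 kN·m/kg
  polycarbonate: M = 50.8 kN·m/kg
  gray cast iron: M = 23.3 kN·m/kg
  borosilicate glass: M = 22.5 kN·m/kg
  brass: M = 19.7 kN·m/kg
Highest index: silicon carbide.

silicon carbide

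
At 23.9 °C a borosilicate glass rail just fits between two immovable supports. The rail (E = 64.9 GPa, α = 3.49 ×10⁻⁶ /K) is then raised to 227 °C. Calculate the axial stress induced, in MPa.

ΔT = 203.1 K. Constrained thermal stress σ = E·α·ΔT = 64.90×10³ MPa × 3.49×10⁻⁶ × 203.1 = 46.0 MPa (compressive).

46.0 MPa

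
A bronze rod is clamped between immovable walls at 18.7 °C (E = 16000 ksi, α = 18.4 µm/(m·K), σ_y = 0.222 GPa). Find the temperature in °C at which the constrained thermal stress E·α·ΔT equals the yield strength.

128 °C

E = 16000 ksi = 110.3 GPa.
σ_y = 0.222 GPa = 222.0 MPa.
E·α·ΔT = 222.0 MPa ⇒ ΔT = 222.0 / (110.3×10³ × 18.4×10⁻⁶) = 109.4 K.
T = 18.7 + 109.4 = 128.1 °C.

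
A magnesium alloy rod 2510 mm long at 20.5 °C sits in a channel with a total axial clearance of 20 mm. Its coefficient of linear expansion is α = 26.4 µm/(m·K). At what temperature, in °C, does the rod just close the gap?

322 °C

α·L₀·ΔT = 20.0 mm ⇒ ΔT = 20.0 / (26.4×10⁻⁶ × 2510.0) = 301.8 K.
T = 20.5 + 301.8 = 322.3 °C.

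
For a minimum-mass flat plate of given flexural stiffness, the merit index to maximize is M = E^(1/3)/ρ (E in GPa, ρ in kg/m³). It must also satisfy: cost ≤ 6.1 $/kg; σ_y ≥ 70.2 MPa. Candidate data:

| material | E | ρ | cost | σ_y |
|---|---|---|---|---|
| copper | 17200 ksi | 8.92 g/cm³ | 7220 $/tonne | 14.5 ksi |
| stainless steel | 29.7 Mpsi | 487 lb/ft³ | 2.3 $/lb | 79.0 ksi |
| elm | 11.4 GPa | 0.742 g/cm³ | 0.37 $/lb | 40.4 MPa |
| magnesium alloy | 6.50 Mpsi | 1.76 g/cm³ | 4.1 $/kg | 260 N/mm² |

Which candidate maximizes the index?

magnesium alloy

Screen on constraints: cost ≤ 6.1 $/kg; σ_y ≥ 70.2 MPa. Survivors: stainless steel, magnesium alloy.
Convert each candidate to consistent units, then evaluate M:
  stainless steel: E = 204.8 GPa, ρ = 7801 kg/m³
  magnesium alloy: E = 44.82 GPa, ρ = 1760 kg/m³
  magnesium alloy: M = 2.02×10⁻³
  stainless steel: M = 0.756×10⁻³
Magnesium alloy has the largest M.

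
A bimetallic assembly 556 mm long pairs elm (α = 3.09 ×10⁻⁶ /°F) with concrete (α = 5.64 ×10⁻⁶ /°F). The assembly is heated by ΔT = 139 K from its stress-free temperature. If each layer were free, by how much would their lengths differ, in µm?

elm: α = 3.09×10⁻⁶/°F × 9/5 = 5.56×10⁻⁶/K.
concrete: α = 5.64×10⁻⁶/°F × 9/5 = 10.2×10⁻⁶/K.
Δα = |5.56 − 10.2|×10⁻⁶/K = 4.59×10⁻⁶/K.
ΔL_mismatch = Δα·L·ΔT = 4.59×10⁻⁶ × 556.0 mm × 139.0 K = 355 µm.

355 µm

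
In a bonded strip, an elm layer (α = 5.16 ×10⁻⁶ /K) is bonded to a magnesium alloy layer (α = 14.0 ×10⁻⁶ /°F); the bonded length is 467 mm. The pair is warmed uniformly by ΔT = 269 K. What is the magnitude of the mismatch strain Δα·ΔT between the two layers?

magnesium alloy: α = 14.0×10⁻⁶/°F × 9/5 = 25.2×10⁻⁶/K.
Δα = |5.16 − 25.2|×10⁻⁶/K = 20.0×10⁻⁶/K.
Mismatch strain = Δα·ΔT = 20.0×10⁻⁶ × 269.0 = 5.39×10⁻³.

5.39×10⁻³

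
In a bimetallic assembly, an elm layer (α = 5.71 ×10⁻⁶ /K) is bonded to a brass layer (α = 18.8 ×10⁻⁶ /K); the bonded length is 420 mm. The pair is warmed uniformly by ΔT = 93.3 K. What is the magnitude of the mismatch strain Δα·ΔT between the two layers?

Δα = |5.71 − 18.8|×10⁻⁶/K = 13.1×10⁻⁶/K.
Mismatch strain = Δα·ΔT = 13.1×10⁻⁶ × 93.3 = 1.22×10⁻³.

1.22×10⁻³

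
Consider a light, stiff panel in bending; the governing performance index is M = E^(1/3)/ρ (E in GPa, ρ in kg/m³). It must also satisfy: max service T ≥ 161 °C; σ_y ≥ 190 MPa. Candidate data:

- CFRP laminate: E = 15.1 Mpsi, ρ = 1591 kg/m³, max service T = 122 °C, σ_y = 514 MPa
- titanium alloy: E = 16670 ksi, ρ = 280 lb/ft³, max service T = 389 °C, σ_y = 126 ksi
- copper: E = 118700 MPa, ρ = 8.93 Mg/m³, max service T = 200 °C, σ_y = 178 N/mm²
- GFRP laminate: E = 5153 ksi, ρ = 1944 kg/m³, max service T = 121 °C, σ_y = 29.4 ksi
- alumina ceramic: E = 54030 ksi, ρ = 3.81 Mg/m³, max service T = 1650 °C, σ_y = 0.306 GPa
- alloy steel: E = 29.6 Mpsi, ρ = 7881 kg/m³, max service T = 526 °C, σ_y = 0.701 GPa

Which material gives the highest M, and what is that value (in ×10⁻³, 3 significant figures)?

Screen on constraints: max service T ≥ 161 °C; σ_y ≥ 190 MPa. Survivors: titanium alloy, alumina ceramic, alloy steel.
After converting to SI:
  titanium alloy: E = 114.9 GPa, ρ = 4485 kg/m³
  alumina ceramic: E = 372.5 GPa, ρ = 3810 kg/m³
  alloy steel: E = 204.1 GPa, ρ = 7881 kg/m³
  alumina ceramic: M = 1.89×10⁻³
  titanium alloy: M = 1.08×10⁻³
  alloy steel: M = 0.747×10⁻³
The maximum is for alumina ceramic.

alumina ceramic, M = 1.89×10⁻³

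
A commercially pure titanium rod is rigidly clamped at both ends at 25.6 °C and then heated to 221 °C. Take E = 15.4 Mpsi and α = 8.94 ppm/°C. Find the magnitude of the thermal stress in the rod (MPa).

E = 15.4 Mpsi = 106.2 GPa.
ΔT = 195.4 K. Constrained thermal stress σ = E·α·ΔT = 106.2×10³ MPa × 8.94×10⁻⁶ × 195.4 = 185 MPa (compressive).

185 MPa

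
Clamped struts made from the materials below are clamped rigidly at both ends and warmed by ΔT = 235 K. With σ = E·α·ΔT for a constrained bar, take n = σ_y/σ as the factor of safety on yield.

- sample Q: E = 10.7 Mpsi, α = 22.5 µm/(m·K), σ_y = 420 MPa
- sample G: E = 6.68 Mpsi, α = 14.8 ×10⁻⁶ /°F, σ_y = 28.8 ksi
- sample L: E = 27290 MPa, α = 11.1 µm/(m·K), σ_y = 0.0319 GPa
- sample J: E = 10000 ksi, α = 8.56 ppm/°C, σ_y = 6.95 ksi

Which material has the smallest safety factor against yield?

Per material, after unit conversion:
  sample Q: E = 73.77, α = 22.5, σ_y = 420.0 → σ = 390 MPa, n = 1.08
  sample G: E = 46.06, α = 26.6, σ_y = 198.6 → σ = 288 MPa, n = 0.689
  sample L: E = 27.29, α = 11.1, σ_y = 31.90 → σ = 71.2 MPa, n = 0.448
  sample J: E = 68.95, α = 8.56, σ_y = 47.92 → σ = 139 MPa, n = 0.345
The minimum is sample J at n = 0.345.

sample J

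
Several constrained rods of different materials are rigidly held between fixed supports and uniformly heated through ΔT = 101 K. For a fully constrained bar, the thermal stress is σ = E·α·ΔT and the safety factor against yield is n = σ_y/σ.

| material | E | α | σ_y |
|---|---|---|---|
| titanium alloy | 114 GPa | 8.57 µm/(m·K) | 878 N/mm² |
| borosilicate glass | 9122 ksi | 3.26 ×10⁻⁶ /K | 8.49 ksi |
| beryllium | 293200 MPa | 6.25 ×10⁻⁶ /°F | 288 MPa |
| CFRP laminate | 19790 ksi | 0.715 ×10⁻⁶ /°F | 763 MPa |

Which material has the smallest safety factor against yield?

Converting E to GPa, α to ×10⁻⁶/K, σ_y to MPa, then σ and n for each:
  titanium alloy: E = 114.0, α = 8.57, σ_y = 878.0 → σ = 98.7 MPa, n = 8.90
  borosilicate glass: E = 62.89, α = 3.26, σ_y = 58.54 → σ = 20.7 MPa, n = 2.83
  beryllium: E = 293.2, α = 11.2, σ_y = 288.0 → σ = 333 MPa, n = 0.864
  CFRP laminate: E = 136.4, α = 1.29, σ_y = 763.0 → σ = 17.7 MPa, n = 43.0
Smallest n: beryllium with n = 0.864.

beryllium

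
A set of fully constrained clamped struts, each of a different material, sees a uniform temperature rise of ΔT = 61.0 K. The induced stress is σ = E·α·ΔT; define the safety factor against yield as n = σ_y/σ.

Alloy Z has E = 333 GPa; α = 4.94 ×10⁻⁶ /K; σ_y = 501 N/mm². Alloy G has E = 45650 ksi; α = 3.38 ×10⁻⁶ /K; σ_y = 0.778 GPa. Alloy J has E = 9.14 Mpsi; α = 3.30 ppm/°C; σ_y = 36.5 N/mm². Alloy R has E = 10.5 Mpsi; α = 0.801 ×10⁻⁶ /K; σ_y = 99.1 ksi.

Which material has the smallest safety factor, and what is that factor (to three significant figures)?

With everything in SI (GPa, ×10⁻⁶/K, MPa):
  alloy Z: E = 333.0, α = 4.94, σ_y = 501.0 → σ = 100 MPa, n = 4.99
  alloy G: E = 314.7, α = 3.38, σ_y = 778.0 → σ = 64.9 MPa, n = 12.0
  alloy J: E = 63.02, α = 3.30, σ_y = 36.50 → σ = 12.7 MPa, n = 2.88
  alloy R: E = 72.39, α = 0.801, σ_y = 683.3 → σ = 3.54 MPa, n = 193
Smallest n: alloy J with n = 2.88.

alloy J, n = 2.88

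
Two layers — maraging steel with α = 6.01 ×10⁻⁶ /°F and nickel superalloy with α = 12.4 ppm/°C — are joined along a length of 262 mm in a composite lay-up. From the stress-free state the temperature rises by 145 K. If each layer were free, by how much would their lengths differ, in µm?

maraging steel: α = 6.01×10⁻⁶/°F × 9/5 = 10.8×10⁻⁶/K.
Δα = |10.8 − 12.4|×10⁻⁶/K = 1.58×10⁻⁶/K.
ΔL_mismatch = Δα·L·ΔT = 1.58×10⁻⁶ × 262.0 mm × 145.0 K = 60.1 µm.

60.1 µm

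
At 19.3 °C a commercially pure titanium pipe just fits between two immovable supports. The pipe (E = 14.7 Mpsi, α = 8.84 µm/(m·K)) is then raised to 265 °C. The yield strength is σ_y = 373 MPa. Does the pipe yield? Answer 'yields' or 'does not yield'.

does not yield

E = 14.7 Mpsi = 101.4 GPa.
ΔT = 245.7 K. Constrained thermal stress σ = E·α·ΔT = 101.4×10³ MPa × 8.84×10⁻⁶ × 245.7 = 220 MPa (compressive).
Compare to σ_y = 373 MPa: σ < σ_y, so it does not yield.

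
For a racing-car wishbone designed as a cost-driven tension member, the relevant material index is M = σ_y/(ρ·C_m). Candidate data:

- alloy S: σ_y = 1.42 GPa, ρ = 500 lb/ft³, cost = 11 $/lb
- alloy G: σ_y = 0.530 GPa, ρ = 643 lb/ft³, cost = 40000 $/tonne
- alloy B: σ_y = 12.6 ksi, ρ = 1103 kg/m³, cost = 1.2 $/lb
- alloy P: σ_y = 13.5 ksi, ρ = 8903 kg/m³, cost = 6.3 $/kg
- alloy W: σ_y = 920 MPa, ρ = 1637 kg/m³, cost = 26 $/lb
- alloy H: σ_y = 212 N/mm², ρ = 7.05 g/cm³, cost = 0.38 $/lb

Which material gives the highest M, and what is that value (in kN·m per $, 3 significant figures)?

In SI units:
  alloy S: σ_y = 1420 MPa, ρ = 8009 kg/m³, cost = 24.25 $/kg
  alloy G: σ_y = 530.0 MPa, ρ = 10300 kg/m³, cost = 40.00 $/kg
  alloy B: σ_y = 86.87 MPa, ρ = 1103 kg/m³, cost = 2.646 $/kg
  alloy P: σ_y = 93.08 MPa, ρ = 8903 kg/m³, cost = 6.300 $/kg
  alloy W: σ_y = 920.0 MPa, ρ = 1637 kg/m³, cost = 57.32 $/kg
  alloy H: σ_y = 212.0 MPa, ρ = 7050 kg/m³, cost = 0.8377 $/kg
  alloy H: M = 35.9 kN·m per $
  alloy B: M = 29.8 kN·m per $
  alloy W: M = 9.80 kN·m per $
  alloy S: M = 7.31 kN·m per $
  alloy P: M = 1.66 kN·m per $
  alloy G: M = 1.29 kN·m per $
Alloy H has the largest M.

alloy H, M = 35.9 kN·m per $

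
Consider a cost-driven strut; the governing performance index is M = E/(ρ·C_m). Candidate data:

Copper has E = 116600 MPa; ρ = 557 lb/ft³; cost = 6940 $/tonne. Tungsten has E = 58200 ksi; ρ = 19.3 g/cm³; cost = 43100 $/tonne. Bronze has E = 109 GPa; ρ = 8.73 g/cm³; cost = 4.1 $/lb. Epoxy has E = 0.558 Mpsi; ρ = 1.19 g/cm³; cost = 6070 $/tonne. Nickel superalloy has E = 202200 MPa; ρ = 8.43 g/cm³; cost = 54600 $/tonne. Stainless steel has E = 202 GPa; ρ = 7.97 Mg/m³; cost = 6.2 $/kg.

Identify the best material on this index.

stainless steel

After converting to SI:
  copper: E = 116.6 GPa, ρ = 8922 kg/m³, cost = 6.940 $/kg
  tungsten: E = 401.3 GPa, ρ = 19300 kg/m³, cost = 43.10 $/kg
  bronze: E = 109.0 GPa, ρ = 8730 kg/m³, cost = 9.039 $/kg
  epoxy: E = 3.847 GPa, ρ = 1190 kg/m³, cost = 6.070 $/kg
  nickel superalloy: E = 202.2 GPa, ρ = 8430 kg/m³, cost = 54.60 $/kg
  stainless steel: E = 202.0 GPa, ρ = 7970 kg/m³, cost = 6.200 $/kg
  stainless steel: M = 4.09 MN·m per $
  copper: M = 1.88 MN·m per $
  bronze: M = 1.38 MN·m per $
  epoxy: M = 0.533 MN·m per $
  tungsten: M = 0.482 MN·m per $
  nickel superalloy: M = 0.439 MN·m per $
The maximum is for stainless steel.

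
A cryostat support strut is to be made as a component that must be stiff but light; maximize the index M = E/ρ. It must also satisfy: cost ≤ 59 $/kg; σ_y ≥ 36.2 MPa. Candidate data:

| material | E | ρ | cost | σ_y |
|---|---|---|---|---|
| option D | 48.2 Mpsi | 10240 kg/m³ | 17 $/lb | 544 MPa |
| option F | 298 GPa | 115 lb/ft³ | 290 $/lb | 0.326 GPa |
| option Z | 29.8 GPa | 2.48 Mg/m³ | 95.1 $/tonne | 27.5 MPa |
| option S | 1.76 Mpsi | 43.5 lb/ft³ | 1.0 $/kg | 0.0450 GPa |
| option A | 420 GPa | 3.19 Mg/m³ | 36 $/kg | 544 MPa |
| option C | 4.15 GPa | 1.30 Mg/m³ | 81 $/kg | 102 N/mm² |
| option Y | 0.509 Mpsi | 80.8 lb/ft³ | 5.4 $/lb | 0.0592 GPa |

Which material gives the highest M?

option A

Screen on constraints: cost ≤ 59 $/kg; σ_y ≥ 36.2 MPa. Survivors: option D, option S, option A, option Y.
Convert each candidate to consistent units, then evaluate M:
  option D: E = 332.3 GPa, ρ = 10240 kg/m³
  option S: E = 12.13 GPa, ρ = 696.8 kg/m³
  option A: E = 420.0 GPa, ρ = 3190 kg/m³
  option Y: E = 3.509 GPa, ρ = 1294 kg/m³
  option A: M = 132 MN·m/kg
  option D: M = 32.5 MN·m/kg
  option S: M = 17.4 MN·m/kg
  option Y: M = 2.71 MN·m/kg
Option A ranks first.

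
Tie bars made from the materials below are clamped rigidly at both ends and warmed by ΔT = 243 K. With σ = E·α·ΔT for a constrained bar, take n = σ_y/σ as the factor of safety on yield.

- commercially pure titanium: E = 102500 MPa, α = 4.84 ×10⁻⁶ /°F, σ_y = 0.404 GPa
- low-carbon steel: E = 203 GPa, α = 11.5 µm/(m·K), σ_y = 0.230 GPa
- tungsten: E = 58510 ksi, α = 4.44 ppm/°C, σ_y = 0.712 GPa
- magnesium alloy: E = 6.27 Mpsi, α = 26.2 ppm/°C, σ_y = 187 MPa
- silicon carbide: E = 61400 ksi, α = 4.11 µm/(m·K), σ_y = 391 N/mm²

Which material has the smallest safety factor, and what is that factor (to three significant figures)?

In consistent units (E in GPa, α in ×10⁻⁶/K, σ_y in MPa):
  commercially pure titanium: E = 102.5, α = 8.71, σ_y = 404.0 → σ = 217 MPa, n = 1.86
  low-carbon steel: E = 203.0, α = 11.5, σ_y = 230.0 → σ = 567 MPa, n = 0.405
  tungsten: E = 403.4, α = 4.44, σ_y = 712.0 → σ = 435 MPa, n = 1.64
  magnesium alloy: E = 43.23, α = 26.2, σ_y = 187.0 → σ = 275 MPa, n = 0.679
  silicon carbide: E = 423.3, α = 4.11, σ_y = 391.0 → σ = 423 MPa, n = 0.925
Low-carbon steel has the lowest safety factor, n = 0.405.

low-carbon steel, n = 0.405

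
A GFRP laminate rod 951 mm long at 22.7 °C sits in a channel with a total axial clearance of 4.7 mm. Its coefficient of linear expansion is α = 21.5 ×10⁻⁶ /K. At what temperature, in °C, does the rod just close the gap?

253 °C

α·L₀·ΔT = 4.7 mm ⇒ ΔT = 4.7 / (21.5×10⁻⁶ × 951.0) = 229.9 K.
T = 22.7 + 229.9 = 252.6 °C.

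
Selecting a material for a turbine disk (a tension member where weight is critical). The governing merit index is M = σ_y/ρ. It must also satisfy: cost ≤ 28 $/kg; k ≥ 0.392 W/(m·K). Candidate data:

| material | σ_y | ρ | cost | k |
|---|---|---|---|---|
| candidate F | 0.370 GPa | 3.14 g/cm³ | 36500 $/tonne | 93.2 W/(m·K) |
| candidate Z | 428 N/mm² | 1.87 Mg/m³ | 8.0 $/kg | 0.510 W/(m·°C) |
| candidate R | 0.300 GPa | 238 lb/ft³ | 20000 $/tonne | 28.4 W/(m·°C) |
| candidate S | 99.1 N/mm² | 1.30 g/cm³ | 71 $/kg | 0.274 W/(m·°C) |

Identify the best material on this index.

Screen on constraints: cost ≤ 28 $/kg; k ≥ 0.392 W/(m·K). Survivors: candidate Z, candidate R.
After converting to SI:
  candidate Z: σ_y = 428.0 MPa, ρ = 1870 kg/m³
  candidate R: σ_y = 300.0 MPa, ρ = 3812 kg/m³
  candidate Z: M = 229 kN·m/kg
  candidate R: M = 78.7 kN·m/kg
Highest index: candidate Z.

candidate Z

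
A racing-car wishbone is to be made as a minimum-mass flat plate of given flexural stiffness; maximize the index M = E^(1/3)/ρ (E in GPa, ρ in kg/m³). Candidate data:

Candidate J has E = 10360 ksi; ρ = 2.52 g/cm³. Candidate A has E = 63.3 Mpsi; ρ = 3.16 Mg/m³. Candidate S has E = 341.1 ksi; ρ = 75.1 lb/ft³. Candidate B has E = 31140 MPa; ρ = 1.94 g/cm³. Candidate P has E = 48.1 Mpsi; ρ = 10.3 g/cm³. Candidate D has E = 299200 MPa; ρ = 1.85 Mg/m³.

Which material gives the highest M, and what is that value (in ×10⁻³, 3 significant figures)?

candidate D, M = 3.62×10⁻³

Normalizing units and computing the index:
  candidate J: E = 71.43 GPa, ρ = 2520 kg/m³
  candidate A: E = 436.4 GPa, ρ = 3160 kg/m³
  candidate S: E = 2.352 GPa, ρ = 1203 kg/m³
  candidate B: E = 31.14 GPa, ρ = 1940 kg/m³
  candidate P: E = 331.6 GPa, ρ = 10300 kg/m³
  candidate D: E = 299.2 GPa, ρ = 1850 kg/m³
  candidate D: M = 3.62×10⁻³
  candidate A: M = 2.40×10⁻³
  candidate J: M = 1.65×10⁻³
  candidate B: M = 1.62×10⁻³
  candidate S: M = 1.11×10⁻³
  candidate P: M = 0.672×10⁻³
The maximum is for candidate D.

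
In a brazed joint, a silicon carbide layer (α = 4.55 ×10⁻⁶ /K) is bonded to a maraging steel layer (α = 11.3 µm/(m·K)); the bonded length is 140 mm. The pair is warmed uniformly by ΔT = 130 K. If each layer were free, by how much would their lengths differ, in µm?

123 µm

Δα = |4.55 − 11.3|×10⁻⁶/K = 6.75×10⁻⁶/K.
ΔL_mismatch = Δα·L·ΔT = 6.75×10⁻⁶ × 140.0 mm × 130.0 K = 123 µm.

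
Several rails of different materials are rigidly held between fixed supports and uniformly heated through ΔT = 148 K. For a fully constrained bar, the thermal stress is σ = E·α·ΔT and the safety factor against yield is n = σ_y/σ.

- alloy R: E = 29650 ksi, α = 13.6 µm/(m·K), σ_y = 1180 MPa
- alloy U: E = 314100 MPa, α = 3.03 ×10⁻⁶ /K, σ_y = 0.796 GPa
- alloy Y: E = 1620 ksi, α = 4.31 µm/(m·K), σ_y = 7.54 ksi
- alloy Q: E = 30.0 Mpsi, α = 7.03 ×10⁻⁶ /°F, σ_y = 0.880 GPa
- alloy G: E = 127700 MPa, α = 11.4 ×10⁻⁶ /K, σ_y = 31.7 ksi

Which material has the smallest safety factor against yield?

Per material, after unit conversion:
  alloy R: E = 204.4, α = 13.6, σ_y = 1180 → σ = 411 MPa, n = 2.87
  alloy U: E = 314.1, α = 3.03, σ_y = 796.0 → σ = 141 MPa, n = 5.65
  alloy Y: E = 11.17, α = 4.31, σ_y = 51.99 → σ = 7.12 MPa, n = 7.30
  alloy Q: E = 206.8, α = 12.7, σ_y = 880.0 → σ = 387 MPa, n = 2.27
  alloy G: E = 127.7, α = 11.4, σ_y = 218.6 → σ = 215 MPa, n = 1.01
The minimum is alloy G at n = 1.01.

alloy G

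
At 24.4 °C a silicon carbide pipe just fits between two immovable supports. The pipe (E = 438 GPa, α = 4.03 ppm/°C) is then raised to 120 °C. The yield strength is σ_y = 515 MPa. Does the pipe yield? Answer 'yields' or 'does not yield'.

does not yield

ΔT = 95.60 K. Constrained thermal stress σ = E·α·ΔT = 438.0×10³ MPa × 4.03×10⁻⁶ × 95.60 = 169 MPa (compressive).
Compare to σ_y = 515 MPa: σ < σ_y, so it does not yield.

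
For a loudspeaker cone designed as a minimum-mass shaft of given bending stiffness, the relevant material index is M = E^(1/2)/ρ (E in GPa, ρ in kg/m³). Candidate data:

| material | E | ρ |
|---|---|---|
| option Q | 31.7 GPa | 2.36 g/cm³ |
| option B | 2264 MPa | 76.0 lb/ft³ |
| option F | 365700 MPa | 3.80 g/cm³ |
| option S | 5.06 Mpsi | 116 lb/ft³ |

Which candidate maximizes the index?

Convert each candidate to consistent units, then evaluate M:
  option Q: E = 31.70 GPa, ρ = 2360 kg/m³
  option B: E = 2.264 GPa, ρ = 1217 kg/m³
  option F: E = 365.7 GPa, ρ = 3800 kg/m³
  option S: E = 34.89 GPa, ρ = 1858 kg/m³
  option F: M = 5.03×10⁻³
  option S: M = 3.18×10⁻³
  option Q: M = 2.39×10⁻³
  option B: M = 1.24×10⁻³
Highest index: option F.

option F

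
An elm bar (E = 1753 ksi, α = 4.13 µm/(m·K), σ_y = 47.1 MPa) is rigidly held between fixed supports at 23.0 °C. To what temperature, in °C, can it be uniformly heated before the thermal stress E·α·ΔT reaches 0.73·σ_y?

E = 1753 ksi = 12.09 GPa.
E·α·ΔT = 34.38 MPa ⇒ ΔT = 34.38 / (12.09×10³ × 4.13×10⁻⁶) = 688.8 K.
T = 23.0 + 688.8 = 711.8 °C.

712 °C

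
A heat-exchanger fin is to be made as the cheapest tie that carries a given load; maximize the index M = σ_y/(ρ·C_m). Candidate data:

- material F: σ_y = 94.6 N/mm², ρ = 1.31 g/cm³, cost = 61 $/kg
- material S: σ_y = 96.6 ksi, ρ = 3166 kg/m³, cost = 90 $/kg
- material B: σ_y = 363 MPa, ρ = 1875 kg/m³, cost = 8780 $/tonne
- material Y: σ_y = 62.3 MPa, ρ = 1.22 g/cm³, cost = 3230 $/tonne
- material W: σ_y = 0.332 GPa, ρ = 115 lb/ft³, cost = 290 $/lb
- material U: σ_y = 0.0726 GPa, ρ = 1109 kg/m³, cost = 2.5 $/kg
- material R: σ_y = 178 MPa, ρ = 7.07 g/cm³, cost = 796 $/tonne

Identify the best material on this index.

material R

After converting to SI:
  material F: σ_y = 94.60 MPa, ρ = 1310 kg/m³, cost = 61.00 $/kg
  material S: σ_y = 666.0 MPa, ρ = 3166 kg/m³, cost = 90.00 $/kg
  material B: σ_y = 363.0 MPa, ρ = 1875 kg/m³, cost = 8.780 $/kg
  material Y: σ_y = 62.30 MPa, ρ = 1220 kg/m³, cost = 3.230 $/kg
  material W: σ_y = 332.0 MPa, ρ = 1842 kg/m³, cost = 639.3 $/kg
  material U: σ_y = 72.60 MPa, ρ = 1109 kg/m³, cost = 2.500 $/kg
  material R: σ_y = 178.0 MPa, ρ = 7070 kg/m³, cost = 0.7960 $/kg
  material R: M = 31.6 kN·m per $
  material U: M = 26.2 kN·m per $
  material B: M = 22.1 kN·m per $
  material Y: M = 15.8 kN·m per $
  material S: M = 2.34 kN·m per $
  material F: M = 1.18 kN·m per $
  material W: M = 0.282 kN·m per $
Material R ranks first.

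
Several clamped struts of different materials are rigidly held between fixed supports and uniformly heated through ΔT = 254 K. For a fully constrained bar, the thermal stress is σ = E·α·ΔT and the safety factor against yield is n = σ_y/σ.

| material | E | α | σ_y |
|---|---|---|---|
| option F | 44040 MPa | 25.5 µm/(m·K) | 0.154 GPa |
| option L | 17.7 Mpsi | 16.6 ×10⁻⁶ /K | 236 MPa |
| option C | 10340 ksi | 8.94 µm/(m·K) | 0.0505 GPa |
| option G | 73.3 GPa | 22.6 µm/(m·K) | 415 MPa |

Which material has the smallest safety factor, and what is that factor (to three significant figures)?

option C, n = 0.312

Per material, after unit conversion:
  option F: E = 44.04, α = 25.5, σ_y = 154.0 → σ = 285 MPa, n = 0.540
  option L: E = 122.0, α = 16.6, σ_y = 236.0 → σ = 515 MPa, n = 0.459
  option C: E = 71.29, α = 8.94, σ_y = 50.50 → σ = 162 MPa, n = 0.312
  option G: E = 73.30, α = 22.6, σ_y = 415.0 → σ = 421 MPa, n = 0.986
The minimum is option C at n = 0.312.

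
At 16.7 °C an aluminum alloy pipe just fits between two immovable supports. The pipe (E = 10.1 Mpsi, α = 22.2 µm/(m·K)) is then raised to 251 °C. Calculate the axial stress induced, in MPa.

362 MPa

E = 10.1 Mpsi = 69.64 GPa.
ΔT = 234.3 K. Constrained thermal stress σ = E·α·ΔT = 69.64×10³ MPa × 22.2×10⁻⁶ × 234.3 = 362 MPa (compressive).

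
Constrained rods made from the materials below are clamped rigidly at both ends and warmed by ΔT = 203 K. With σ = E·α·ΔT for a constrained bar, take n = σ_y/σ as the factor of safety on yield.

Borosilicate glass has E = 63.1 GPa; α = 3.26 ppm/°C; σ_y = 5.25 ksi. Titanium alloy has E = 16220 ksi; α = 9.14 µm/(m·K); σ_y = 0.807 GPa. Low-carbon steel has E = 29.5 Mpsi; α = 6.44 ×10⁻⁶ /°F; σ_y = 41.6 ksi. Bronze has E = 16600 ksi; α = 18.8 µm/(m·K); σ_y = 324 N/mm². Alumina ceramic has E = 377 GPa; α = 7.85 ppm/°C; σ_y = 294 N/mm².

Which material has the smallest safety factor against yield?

alumina ceramic

With everything in SI (GPa, ×10⁻⁶/K, MPa):
  borosilicate glass: E = 63.10, α = 3.26, σ_y = 36.20 → σ = 41.8 MPa, n = 0.867
  titanium alloy: E = 111.8, α = 9.14, σ_y = 807.0 → σ = 207 MPa, n = 3.89
  low-carbon steel: E = 203.4, α = 11.6, σ_y = 286.8 → σ = 479 MPa, n = 0.599
  bronze: E = 114.5, α = 18.8, σ_y = 324.0 → σ = 437 MPa, n = 0.742
  alumina ceramic: E = 377.0, α = 7.85, σ_y = 294.0 → σ = 601 MPa, n = 0.489
Smallest n: alumina ceramic with n = 0.489.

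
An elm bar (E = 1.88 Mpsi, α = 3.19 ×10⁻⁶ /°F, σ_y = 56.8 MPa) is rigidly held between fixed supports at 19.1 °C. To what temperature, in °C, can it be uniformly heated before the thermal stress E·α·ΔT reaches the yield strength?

E = 1.88 Mpsi = 12.96 GPa.
α = 3.19×10⁻⁶/°F × 9/5 = 5.74×10⁻⁶/K.
E·α·ΔT = 56.80 MPa ⇒ ΔT = 56.80 / (12.96×10³ × 5.74×10⁻⁶) = 763.1 K.
T = 19.1 + 763.1 = 782.2 °C.

782 °C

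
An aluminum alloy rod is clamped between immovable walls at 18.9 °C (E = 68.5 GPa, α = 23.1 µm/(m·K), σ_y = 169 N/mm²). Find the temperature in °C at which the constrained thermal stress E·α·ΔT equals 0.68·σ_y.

91.5 °C

σ_y = 169 N/mm² = 169.0 MPa.
E·α·ΔT = 114.9 MPa ⇒ ΔT = 114.9 / (68.50×10³ × 23.1×10⁻⁶) = 72.63 K.
T = 18.9 + 72.63 = 91.53 °C.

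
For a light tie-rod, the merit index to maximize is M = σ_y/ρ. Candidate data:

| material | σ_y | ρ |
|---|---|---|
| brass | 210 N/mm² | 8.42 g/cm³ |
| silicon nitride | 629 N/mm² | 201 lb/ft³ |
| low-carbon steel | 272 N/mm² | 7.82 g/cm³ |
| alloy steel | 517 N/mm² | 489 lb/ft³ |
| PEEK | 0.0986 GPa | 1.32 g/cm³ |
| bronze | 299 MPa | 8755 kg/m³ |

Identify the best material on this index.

Putting every candidate on a common basis:
  brass: σ_y = 210.0 MPa, ρ = 8420 kg/m³
  silicon nitride: σ_y = 629.0 MPa, ρ = 3220 kg/m³
  low-carbon steel: σ_y = 272.0 MPa, ρ = 7820 kg/m³
  alloy steel: σ_y = 517.0 MPa, ρ = 7833 kg/m³
  PEEK: σ_y = 98.60 MPa, ρ = 1320 kg/m³
  bronze: σ_y = 299.0 MPa, ρ = 8755 kg/m³
  silicon nitride: M = 195 kN·m/kg
  PEEK: M = 74.7 kN·m/kg
  alloy steel: M = 66.0 kN·m/kg
  low-carbon steel: M = 34.8 kN·m/kg
  bronze: M = 34.2 kN·m/kg
  brass: M = 24.9 kN·m/kg
Silicon nitride ranks first.

silicon nitride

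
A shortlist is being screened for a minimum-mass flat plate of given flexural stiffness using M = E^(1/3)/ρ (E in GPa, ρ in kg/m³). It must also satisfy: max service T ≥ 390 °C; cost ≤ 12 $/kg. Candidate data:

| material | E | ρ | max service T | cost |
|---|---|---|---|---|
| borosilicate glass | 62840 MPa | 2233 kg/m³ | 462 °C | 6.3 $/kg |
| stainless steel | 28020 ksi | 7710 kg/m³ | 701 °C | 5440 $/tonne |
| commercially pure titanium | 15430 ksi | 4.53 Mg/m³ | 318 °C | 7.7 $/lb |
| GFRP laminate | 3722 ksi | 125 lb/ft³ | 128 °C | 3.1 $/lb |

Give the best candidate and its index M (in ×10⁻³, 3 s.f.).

Screen on constraints: max service T ≥ 390 °C; cost ≤ 12 $/kg. Survivors: borosilicate glass, stainless steel.
Putting every candidate on a common basis:
  borosilicate glass: E = 62.84 GPa, ρ = 2233 kg/m³
  stainless steel: E = 193.2 GPa, ρ = 7710 kg/m³
  borosilicate glass: M = 1.78×10⁻³
  stainless steel: M = 0.750×10⁻³
Borosilicate glass has the largest M.

borosilicate glass, M = 1.78×10⁻³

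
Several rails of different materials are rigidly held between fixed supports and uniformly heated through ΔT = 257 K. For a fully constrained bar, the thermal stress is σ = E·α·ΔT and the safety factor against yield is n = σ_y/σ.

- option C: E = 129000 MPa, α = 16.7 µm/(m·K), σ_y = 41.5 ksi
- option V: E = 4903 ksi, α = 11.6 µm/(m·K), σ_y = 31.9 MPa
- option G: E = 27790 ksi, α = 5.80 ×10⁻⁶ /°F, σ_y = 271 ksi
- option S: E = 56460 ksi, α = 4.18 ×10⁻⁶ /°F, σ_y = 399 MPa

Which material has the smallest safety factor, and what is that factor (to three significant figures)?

Per material, after unit conversion:
  option C: E = 129.0, α = 16.7, σ_y = 286.1 → σ = 554 MPa, n = 0.517
  option V: E = 33.81, α = 11.6, σ_y = 31.90 → σ = 101 MPa, n = 0.317
  option G: E = 191.6, α = 10.4, σ_y = 1868 → σ = 514 MPa, n = 3.63
  option S: E = 389.3, α = 7.52, σ_y = 399.0 → σ = 753 MPa, n = 0.530
Option V has the lowest safety factor, n = 0.317.

option V, n = 0.317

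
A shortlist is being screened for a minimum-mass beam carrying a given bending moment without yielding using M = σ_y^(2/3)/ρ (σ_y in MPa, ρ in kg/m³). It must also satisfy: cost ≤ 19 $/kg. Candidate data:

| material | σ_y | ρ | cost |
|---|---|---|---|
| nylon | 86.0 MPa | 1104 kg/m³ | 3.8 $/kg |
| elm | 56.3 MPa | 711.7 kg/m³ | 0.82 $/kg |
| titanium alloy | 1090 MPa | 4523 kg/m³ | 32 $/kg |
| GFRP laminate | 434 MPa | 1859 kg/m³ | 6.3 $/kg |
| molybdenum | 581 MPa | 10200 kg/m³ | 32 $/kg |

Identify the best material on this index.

GFRP laminate

Screen on constraints: cost ≤ 19 $/kg. Survivors: nylon, elm, GFRP laminate.
Per-candidate index values:
  GFRP laminate: M = 30.8×10⁻³
  elm: M = 20.6×10⁻³
  nylon: M = 17.6×10⁻³
The maximum is for GFRP laminate.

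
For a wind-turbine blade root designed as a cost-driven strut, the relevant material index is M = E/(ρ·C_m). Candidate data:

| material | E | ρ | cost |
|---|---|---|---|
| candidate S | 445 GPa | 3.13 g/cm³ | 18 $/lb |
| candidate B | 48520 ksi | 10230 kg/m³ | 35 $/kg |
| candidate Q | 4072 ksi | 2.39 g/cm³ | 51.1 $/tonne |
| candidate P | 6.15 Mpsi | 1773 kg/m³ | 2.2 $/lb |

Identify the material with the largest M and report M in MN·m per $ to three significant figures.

Putting every candidate on a common basis:
  candidate S: E = 445.0 GPa, ρ = 3130 kg/m³, cost = 39.68 $/kg
  candidate B: E = 334.5 GPa, ρ = 10230 kg/m³, cost = 35.00 $/kg
  candidate Q: E = 28.08 GPa, ρ = 2390 kg/m³, cost = 0.05110 $/kg
  candidate P: E = 42.40 GPa, ρ = 1773 kg/m³, cost = 4.850 $/kg
  candidate Q: M = 230 MN·m per $
  candidate P: M = 4.93 MN·m per $
  candidate S: M = 3.58 MN·m per $
  candidate B: M = 0.934 MN·m per $
Candidate Q ranks first.

candidate Q, M = 230 MN·m per $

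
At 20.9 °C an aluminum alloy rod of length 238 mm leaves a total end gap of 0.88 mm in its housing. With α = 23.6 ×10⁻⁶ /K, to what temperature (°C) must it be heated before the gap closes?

178 °C

α·L₀·ΔT = 0.88 mm ⇒ ΔT = 0.88 / (23.6×10⁻⁶ × 238.0) = 156.7 K.
T = 20.9 + 156.7 = 177.6 °C.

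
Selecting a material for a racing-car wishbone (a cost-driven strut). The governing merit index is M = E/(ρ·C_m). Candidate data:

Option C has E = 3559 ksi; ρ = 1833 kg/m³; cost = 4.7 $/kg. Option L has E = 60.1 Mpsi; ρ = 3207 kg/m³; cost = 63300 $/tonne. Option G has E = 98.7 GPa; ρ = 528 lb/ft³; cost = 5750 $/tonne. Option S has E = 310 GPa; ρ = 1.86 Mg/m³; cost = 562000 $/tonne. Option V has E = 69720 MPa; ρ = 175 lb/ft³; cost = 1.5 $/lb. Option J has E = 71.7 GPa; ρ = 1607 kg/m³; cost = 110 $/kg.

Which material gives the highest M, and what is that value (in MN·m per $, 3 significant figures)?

After converting to SI:
  option C: E = 24.54 GPa, ρ = 1833 kg/m³, cost = 4.700 $/kg
  option L: E = 414.4 GPa, ρ = 3207 kg/m³, cost = 63.30 $/kg
  option G: E = 98.70 GPa, ρ = 8458 kg/m³, cost = 5.750 $/kg
  option S: E = 310.0 GPa, ρ = 1860 kg/m³, cost = 562.0 $/kg
  option V: E = 69.72 GPa, ρ = 2803 kg/m³, cost = 3.307 $/kg
  option J: E = 71.70 GPa, ρ = 1607 kg/m³, cost = 110.0 $/kg
  option V: M = 7.52 MN·m per $
  option C: M = 2.85 MN·m per $
  option L: M = 2.04 MN·m per $
  option G: M = 2.03 MN·m per $
  option J: M = 0.406 MN·m per $
  option S: M = 0.297 MN·m per $
Option V has the largest M.

option V, M = 7.52 MN·m per $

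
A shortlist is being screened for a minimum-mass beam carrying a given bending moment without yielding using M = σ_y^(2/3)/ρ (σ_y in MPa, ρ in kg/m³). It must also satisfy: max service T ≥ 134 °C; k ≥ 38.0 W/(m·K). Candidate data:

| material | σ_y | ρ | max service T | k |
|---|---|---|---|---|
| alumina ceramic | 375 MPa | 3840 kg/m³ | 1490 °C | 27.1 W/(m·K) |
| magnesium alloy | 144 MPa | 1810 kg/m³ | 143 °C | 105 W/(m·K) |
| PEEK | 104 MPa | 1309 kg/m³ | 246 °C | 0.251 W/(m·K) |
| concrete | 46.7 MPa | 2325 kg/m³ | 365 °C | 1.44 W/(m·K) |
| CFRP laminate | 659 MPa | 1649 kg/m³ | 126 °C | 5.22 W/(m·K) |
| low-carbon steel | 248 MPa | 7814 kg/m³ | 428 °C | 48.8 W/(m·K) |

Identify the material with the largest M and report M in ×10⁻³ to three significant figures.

Screen on constraints: max service T ≥ 134 °C; k ≥ 38.0 W/(m·K). Survivors: magnesium alloy, low-carbon steel.
Computing M directly (units already consistent):
  magnesium alloy: M = 15.2×10⁻³
  low-carbon steel: M = 5.05×10⁻³
Highest index: magnesium alloy.

magnesium alloy, M = 15.2×10⁻³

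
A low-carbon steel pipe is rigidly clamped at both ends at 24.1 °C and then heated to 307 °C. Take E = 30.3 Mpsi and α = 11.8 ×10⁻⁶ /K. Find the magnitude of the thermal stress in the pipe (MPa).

E = 30.3 Mpsi = 208.9 GPa.
ΔT = 282.9 K. Constrained thermal stress σ = E·α·ΔT = 208.9×10³ MPa × 11.8×10⁻⁶ × 282.9 = 697 MPa (compressive).

697 MPa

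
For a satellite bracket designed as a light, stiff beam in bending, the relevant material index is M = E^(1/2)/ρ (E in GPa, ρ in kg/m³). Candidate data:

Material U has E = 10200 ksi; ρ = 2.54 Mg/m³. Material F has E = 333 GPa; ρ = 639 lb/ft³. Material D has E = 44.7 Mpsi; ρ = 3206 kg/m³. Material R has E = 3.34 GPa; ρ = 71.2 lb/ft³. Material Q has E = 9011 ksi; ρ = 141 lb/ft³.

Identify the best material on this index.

Convert each candidate to consistent units, then evaluate M:
  material U: E = 70.33 GPa, ρ = 2540 kg/m³
  material F: E = 333.0 GPa, ρ = 10240 kg/m³
  material D: E = 308.2 GPa, ρ = 3206 kg/m³
  material R: E = 3.340 GPa, ρ = 1141 kg/m³
  material Q: E = 62.13 GPa, ρ = 2259 kg/m³
  material D: M = 5.48×10⁻³
  material Q: M = 3.49×10⁻³
  material U: M = 3.30×10⁻³
  material F: M = 1.78×10⁻³
  material R: M = 1.60×10⁻³
The maximum is for material D.

material D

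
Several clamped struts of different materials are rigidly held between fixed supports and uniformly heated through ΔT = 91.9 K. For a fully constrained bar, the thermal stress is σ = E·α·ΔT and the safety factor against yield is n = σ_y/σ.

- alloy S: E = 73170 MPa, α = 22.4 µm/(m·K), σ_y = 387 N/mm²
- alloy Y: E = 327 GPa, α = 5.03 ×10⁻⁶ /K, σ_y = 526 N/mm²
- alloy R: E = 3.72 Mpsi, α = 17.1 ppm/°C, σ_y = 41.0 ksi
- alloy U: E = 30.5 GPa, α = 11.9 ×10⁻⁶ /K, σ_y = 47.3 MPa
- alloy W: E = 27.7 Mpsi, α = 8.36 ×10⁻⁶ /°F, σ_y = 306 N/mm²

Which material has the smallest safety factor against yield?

alloy W

In consistent units (E in GPa, α in ×10⁻⁶/K, σ_y in MPa):
  alloy S: E = 73.17, α = 22.4, σ_y = 387.0 → σ = 151 MPa, n = 2.57
  alloy Y: E = 327.0, α = 5.03, σ_y = 526.0 → σ = 151 MPa, n = 3.48
  alloy R: E = 25.65, α = 17.1, σ_y = 282.7 → σ = 40.3 MPa, n = 7.01
  alloy U: E = 30.50, α = 11.9, σ_y = 47.30 → σ = 33.4 MPa, n = 1.42
  alloy W: E = 191.0, α = 15.0, σ_y = 306.0 → σ = 264 MPa, n = 1.16
Alloy W has the lowest safety factor, n = 1.16.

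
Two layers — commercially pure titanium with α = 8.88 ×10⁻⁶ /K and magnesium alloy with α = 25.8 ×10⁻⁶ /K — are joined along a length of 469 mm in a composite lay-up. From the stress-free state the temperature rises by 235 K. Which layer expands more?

α(commercially pure titanium) = 8.88×10⁻⁶/K vs α(magnesium alloy) = 25.8×10⁻⁶/K.
Higher α expands more for the same ΔT: magnesium alloy.

magnesium alloy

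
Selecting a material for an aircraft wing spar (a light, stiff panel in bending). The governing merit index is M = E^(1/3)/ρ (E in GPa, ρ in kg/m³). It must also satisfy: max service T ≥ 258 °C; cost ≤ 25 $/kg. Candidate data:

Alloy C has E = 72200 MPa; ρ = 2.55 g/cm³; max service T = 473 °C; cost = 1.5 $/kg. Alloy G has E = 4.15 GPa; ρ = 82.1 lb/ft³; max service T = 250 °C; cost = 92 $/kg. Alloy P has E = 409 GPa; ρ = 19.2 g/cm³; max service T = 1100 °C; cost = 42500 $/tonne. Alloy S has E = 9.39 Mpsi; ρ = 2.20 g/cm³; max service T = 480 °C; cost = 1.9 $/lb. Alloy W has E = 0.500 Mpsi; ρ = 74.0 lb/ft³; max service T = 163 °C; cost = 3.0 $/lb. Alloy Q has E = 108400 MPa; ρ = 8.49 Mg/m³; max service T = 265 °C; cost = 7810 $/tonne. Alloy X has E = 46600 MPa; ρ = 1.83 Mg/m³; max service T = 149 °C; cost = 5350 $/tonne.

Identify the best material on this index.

alloy S

Screen on constraints: max service T ≥ 258 °C; cost ≤ 25 $/kg. Survivors: alloy C, alloy S, alloy Q.
In SI units:
  alloy C: E = 72.20 GPa, ρ = 2550 kg/m³
  alloy S: E = 64.74 GPa, ρ = 2200 kg/m³
  alloy Q: E = 108.4 GPa, ρ = 8490 kg/m³
  alloy S: M = 1.83×10⁻³
  alloy C: M = 1.63×10⁻³
  alloy Q: M = 0.562×10⁻³
Alloy S ranks first.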